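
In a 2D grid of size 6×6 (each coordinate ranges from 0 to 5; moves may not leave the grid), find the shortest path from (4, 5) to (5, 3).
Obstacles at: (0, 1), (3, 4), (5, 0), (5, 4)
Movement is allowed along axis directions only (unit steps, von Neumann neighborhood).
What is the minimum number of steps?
3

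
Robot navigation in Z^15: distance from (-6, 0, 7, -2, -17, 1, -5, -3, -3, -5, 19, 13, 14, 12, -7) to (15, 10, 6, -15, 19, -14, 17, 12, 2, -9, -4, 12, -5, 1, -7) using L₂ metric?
63.1981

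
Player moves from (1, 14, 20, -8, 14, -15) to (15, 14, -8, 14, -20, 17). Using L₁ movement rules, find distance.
130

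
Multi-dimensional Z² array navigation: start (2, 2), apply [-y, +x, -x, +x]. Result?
(3, 1)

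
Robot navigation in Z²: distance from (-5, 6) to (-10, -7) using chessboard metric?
13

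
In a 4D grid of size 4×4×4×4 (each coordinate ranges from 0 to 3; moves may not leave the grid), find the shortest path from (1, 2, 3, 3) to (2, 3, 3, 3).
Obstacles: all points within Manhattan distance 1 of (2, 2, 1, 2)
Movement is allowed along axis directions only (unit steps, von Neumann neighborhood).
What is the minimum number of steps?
2
(one shortest path: (1, 2, 3, 3) → (2, 2, 3, 3) → (2, 3, 3, 3))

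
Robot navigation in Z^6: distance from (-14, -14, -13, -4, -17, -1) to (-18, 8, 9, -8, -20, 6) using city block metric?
62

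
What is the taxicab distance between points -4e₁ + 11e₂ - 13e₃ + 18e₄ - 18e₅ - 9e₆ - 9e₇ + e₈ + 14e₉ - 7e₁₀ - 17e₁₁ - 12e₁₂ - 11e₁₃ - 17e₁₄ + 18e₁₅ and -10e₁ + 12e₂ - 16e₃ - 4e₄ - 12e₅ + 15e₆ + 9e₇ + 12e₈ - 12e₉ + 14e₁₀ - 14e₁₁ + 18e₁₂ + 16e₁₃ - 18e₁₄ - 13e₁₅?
230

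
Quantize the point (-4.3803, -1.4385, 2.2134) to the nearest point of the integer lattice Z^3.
(-4, -1, 2)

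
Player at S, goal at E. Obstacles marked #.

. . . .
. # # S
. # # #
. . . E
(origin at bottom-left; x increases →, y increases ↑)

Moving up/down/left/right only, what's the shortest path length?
10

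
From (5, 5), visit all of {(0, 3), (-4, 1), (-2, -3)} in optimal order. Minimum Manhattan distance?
19
(one optimal route: (5, 5) → (0, 3) → (-4, 1) → (-2, -3))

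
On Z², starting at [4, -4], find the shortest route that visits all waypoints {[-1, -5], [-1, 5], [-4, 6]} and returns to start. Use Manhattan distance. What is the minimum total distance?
38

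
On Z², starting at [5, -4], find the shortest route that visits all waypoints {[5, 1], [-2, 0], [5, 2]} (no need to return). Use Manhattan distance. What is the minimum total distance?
15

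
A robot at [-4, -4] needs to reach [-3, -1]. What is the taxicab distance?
4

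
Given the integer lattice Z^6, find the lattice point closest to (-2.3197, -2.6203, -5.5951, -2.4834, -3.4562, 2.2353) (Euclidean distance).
(-2, -3, -6, -2, -3, 2)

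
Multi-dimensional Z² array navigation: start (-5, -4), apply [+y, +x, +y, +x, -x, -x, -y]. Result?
(-5, -3)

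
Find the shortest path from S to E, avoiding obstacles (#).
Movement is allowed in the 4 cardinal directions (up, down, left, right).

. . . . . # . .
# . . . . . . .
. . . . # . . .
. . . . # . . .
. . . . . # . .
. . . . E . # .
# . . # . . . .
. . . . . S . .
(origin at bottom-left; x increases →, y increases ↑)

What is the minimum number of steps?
3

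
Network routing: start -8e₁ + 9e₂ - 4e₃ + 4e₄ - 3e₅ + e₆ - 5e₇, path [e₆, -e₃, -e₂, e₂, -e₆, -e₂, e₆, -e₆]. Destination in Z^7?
(-8, 8, -5, 4, -3, 1, -5)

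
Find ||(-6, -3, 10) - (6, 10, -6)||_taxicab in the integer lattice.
41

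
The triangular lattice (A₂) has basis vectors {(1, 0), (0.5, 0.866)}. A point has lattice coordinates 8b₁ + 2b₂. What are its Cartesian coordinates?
(9, 1.732)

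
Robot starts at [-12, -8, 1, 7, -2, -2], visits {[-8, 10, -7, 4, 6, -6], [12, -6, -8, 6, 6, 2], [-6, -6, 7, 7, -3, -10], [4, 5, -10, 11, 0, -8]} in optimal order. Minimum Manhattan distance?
148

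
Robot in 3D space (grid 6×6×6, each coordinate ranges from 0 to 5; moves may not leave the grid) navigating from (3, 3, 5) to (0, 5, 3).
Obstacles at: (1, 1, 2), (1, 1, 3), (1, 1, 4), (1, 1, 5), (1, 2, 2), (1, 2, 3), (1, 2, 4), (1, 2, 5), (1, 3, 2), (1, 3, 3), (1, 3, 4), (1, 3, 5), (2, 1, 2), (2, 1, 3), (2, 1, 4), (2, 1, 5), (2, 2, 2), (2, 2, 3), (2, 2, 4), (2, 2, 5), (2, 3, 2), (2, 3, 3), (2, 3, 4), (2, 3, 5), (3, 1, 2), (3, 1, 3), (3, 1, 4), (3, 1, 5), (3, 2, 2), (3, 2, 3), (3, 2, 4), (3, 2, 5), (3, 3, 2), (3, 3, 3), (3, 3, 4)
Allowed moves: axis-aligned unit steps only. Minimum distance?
7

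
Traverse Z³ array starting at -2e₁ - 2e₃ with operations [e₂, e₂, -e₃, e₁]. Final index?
(-1, 2, -3)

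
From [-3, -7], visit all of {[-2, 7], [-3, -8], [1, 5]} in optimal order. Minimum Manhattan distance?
22
(one optimal route: (-3, -7) → (-3, -8) → (-2, 7) → (1, 5))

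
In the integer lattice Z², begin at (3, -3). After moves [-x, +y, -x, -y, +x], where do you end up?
(2, -3)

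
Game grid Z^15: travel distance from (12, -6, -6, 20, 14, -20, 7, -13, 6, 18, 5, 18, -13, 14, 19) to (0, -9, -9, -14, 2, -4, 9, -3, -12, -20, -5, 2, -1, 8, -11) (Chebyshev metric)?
38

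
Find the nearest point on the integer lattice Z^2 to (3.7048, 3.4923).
(4, 3)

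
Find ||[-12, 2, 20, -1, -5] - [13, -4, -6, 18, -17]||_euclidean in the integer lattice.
42.9185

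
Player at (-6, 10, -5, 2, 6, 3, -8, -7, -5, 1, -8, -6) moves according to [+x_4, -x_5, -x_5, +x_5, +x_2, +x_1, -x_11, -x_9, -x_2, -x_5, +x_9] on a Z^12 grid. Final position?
(-5, 10, -5, 3, 4, 3, -8, -7, -5, 1, -9, -6)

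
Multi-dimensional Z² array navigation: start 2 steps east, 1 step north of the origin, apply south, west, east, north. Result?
(2, 1)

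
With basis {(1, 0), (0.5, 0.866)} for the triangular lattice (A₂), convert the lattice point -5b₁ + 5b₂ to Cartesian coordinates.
(-2.5, 4.33)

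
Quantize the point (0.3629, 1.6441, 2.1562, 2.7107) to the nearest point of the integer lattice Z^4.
(0, 2, 2, 3)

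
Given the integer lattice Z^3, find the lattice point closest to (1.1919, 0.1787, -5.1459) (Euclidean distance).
(1, 0, -5)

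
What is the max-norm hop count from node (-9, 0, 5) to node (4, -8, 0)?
13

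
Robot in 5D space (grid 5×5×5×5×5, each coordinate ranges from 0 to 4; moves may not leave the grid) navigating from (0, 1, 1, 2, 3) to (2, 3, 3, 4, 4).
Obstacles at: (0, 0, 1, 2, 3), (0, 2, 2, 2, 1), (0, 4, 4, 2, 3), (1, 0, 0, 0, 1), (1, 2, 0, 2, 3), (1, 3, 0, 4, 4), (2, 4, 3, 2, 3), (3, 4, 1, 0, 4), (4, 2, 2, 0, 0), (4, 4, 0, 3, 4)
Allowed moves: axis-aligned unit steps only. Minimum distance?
9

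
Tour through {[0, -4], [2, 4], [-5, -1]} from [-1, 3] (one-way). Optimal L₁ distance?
22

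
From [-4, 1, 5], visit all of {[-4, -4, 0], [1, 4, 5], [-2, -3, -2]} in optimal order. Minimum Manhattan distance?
30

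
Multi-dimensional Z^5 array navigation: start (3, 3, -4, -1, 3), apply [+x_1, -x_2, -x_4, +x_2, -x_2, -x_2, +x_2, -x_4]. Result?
(4, 2, -4, -3, 3)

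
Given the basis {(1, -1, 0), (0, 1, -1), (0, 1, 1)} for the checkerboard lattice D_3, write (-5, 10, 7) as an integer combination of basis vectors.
-5b₁ - b₂ + 6b₃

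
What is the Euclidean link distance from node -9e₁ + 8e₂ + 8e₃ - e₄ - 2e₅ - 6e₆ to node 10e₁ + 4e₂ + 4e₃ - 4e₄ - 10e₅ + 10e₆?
26.8701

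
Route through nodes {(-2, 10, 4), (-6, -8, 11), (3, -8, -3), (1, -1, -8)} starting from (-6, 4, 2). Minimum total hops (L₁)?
75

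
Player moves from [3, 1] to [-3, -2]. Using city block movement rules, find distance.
9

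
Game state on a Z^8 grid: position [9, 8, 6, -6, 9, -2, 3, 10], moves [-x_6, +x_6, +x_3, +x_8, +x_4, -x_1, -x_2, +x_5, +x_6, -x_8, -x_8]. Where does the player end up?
(8, 7, 7, -5, 10, -1, 3, 9)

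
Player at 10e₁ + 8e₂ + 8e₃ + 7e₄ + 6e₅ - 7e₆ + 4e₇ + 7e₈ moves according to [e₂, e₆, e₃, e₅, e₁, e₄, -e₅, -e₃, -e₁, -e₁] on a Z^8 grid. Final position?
(9, 9, 8, 8, 6, -6, 4, 7)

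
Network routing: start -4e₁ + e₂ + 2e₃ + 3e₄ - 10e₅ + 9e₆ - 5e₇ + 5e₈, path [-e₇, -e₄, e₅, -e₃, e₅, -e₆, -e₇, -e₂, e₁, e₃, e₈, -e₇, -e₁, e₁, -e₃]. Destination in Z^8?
(-3, 0, 1, 2, -8, 8, -8, 6)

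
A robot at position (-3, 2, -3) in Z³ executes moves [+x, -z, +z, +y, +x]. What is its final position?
(-1, 3, -3)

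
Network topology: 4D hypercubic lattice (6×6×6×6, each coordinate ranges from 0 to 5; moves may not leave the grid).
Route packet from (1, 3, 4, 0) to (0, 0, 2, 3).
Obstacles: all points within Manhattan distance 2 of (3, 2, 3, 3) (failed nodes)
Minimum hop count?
9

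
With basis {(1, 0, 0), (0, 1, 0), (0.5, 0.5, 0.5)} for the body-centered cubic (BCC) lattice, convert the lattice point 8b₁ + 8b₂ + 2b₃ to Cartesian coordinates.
(9, 9, 1)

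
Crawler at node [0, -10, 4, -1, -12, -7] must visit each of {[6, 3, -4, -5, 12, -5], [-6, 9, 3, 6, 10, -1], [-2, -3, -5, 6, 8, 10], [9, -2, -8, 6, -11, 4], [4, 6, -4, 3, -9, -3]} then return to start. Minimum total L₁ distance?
242
(one optimal route: (0, -10, 4, -1, -12, -7) → (9, -2, -8, 6, -11, 4) → (-2, -3, -5, 6, 8, 10) → (-6, 9, 3, 6, 10, -1) → (6, 3, -4, -5, 12, -5) → (4, 6, -4, 3, -9, -3) → (0, -10, 4, -1, -12, -7))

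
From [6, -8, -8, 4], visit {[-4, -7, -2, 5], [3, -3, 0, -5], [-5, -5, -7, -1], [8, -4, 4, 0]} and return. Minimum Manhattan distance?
90
(one optimal route: (6, -8, -8, 4) → (-4, -7, -2, 5) → (-5, -5, -7, -1) → (3, -3, 0, -5) → (8, -4, 4, 0) → (6, -8, -8, 4))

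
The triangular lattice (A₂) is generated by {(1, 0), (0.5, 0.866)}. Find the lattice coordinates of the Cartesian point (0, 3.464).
-2b₁ + 4b₂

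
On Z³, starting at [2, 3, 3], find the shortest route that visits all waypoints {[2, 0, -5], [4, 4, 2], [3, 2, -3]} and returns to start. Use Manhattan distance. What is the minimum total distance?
28
(one optimal route: (2, 3, 3) → (2, 0, -5) → (3, 2, -3) → (4, 4, 2) → (2, 3, 3))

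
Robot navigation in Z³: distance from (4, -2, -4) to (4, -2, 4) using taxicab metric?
8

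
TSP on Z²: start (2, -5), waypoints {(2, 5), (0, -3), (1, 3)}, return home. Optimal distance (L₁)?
24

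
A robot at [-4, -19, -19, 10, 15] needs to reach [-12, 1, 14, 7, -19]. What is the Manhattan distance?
98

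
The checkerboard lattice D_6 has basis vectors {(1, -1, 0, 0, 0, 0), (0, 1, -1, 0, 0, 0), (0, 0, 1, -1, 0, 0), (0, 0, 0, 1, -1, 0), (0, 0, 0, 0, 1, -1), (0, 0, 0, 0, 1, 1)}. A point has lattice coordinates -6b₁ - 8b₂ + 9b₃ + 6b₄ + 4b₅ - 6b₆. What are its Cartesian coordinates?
(-6, -2, 17, -3, -8, -10)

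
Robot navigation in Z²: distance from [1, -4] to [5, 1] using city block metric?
9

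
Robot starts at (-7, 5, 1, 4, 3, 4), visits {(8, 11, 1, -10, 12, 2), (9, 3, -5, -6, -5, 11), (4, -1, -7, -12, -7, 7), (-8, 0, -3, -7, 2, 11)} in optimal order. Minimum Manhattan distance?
132
(one optimal route: (-7, 5, 1, 4, 3, 4) → (-8, 0, -3, -7, 2, 11) → (9, 3, -5, -6, -5, 11) → (4, -1, -7, -12, -7, 7) → (8, 11, 1, -10, 12, 2))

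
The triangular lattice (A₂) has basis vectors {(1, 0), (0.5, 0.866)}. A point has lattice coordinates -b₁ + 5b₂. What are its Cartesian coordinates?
(1.5, 4.33)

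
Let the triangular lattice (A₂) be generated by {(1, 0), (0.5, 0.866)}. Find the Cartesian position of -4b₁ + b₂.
(-3.5, 0.866)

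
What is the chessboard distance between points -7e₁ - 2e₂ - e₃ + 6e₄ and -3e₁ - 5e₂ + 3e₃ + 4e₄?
4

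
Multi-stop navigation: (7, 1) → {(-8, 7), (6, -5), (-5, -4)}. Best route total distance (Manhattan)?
33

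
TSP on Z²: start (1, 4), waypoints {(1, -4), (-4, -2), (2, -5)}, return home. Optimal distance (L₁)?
30
(one optimal route: (1, 4) → (1, -4) → (2, -5) → (-4, -2) → (1, 4))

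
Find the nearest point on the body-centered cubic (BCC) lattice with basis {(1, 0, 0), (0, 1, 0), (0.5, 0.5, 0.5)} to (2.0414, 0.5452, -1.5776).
(2.5, 0.5, -1.5)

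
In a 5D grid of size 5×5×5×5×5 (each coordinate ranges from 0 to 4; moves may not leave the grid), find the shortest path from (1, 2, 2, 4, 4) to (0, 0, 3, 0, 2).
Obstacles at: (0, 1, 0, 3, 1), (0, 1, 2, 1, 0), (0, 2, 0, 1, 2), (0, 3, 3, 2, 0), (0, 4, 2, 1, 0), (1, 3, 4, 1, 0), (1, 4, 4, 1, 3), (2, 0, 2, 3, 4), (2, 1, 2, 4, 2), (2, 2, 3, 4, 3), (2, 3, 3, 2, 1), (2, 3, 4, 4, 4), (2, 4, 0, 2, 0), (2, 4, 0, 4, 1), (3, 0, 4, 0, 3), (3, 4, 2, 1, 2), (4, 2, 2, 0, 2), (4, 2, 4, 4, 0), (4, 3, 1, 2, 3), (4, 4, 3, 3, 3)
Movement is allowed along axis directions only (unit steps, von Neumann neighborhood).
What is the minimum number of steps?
10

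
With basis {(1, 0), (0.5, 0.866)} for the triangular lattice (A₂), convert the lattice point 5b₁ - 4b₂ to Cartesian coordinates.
(3, -3.464)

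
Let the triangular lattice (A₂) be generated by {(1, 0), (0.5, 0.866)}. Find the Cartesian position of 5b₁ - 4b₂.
(3, -3.464)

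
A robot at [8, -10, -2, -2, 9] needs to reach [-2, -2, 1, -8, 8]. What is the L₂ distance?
14.4914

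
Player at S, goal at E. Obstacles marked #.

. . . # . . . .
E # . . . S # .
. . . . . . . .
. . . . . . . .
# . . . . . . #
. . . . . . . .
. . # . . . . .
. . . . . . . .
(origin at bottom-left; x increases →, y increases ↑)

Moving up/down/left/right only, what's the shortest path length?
7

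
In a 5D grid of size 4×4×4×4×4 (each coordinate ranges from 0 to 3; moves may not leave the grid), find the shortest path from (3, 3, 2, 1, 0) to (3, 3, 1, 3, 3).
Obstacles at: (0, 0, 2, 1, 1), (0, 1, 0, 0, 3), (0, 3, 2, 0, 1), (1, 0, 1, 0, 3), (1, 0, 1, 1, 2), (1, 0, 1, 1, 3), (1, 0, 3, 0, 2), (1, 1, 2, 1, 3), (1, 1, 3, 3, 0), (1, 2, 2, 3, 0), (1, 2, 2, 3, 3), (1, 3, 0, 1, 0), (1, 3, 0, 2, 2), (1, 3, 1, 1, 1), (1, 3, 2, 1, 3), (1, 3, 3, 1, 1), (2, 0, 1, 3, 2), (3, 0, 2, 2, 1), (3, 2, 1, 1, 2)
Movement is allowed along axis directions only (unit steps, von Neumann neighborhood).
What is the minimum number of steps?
6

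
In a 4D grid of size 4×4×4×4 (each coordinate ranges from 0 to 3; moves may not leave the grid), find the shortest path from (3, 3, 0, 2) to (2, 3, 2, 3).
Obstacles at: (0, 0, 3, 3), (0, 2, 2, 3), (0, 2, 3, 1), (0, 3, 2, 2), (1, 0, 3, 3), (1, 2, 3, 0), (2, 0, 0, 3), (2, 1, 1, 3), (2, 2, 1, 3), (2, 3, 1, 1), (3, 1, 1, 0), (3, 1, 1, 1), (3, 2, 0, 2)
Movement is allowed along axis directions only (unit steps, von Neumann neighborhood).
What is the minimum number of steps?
4
(one shortest path: (3, 3, 0, 2) → (2, 3, 0, 2) → (2, 3, 1, 2) → (2, 3, 2, 2) → (2, 3, 2, 3))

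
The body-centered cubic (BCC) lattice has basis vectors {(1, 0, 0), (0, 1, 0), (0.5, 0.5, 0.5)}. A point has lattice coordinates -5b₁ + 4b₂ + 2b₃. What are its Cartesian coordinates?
(-4, 5, 1)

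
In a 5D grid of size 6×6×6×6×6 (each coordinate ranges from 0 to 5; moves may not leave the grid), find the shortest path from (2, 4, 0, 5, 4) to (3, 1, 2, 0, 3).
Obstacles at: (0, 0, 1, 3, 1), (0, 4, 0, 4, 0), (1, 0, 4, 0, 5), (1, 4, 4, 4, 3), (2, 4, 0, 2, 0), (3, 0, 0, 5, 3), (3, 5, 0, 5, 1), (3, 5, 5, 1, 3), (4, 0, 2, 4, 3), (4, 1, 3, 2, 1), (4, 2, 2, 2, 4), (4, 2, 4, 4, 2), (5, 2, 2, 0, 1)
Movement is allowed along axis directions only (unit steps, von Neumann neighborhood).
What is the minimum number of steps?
12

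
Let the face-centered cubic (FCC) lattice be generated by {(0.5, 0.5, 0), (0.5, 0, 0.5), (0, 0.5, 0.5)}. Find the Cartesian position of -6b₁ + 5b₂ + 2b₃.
(-0.5, -2, 3.5)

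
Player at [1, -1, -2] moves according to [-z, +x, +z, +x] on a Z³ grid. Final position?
(3, -1, -2)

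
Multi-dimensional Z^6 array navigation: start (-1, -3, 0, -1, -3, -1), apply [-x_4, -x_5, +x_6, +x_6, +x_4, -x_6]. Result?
(-1, -3, 0, -1, -4, 0)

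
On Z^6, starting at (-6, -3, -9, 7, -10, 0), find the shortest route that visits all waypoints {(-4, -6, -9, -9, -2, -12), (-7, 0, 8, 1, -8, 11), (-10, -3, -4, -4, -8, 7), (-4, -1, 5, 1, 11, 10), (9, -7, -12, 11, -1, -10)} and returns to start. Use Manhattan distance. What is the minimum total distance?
232
(one optimal route: (-6, -3, -9, 7, -10, 0) → (-10, -3, -4, -4, -8, 7) → (-7, 0, 8, 1, -8, 11) → (-4, -1, 5, 1, 11, 10) → (-4, -6, -9, -9, -2, -12) → (9, -7, -12, 11, -1, -10) → (-6, -3, -9, 7, -10, 0))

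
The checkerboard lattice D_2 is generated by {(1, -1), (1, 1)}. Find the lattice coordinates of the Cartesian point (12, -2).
7b₁ + 5b₂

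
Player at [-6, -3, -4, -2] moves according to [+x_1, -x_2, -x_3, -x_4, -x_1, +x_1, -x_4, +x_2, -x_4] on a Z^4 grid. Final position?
(-5, -3, -5, -5)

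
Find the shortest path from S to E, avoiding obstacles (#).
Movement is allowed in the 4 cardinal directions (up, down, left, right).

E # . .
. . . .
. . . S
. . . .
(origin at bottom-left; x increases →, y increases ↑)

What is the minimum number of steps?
5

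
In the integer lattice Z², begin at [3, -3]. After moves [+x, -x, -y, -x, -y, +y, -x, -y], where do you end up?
(1, -5)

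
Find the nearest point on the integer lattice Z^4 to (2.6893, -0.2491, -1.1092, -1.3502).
(3, 0, -1, -1)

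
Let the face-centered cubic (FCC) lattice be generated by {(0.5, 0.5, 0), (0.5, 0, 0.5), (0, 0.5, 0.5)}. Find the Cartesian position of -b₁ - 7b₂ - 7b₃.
(-4, -4, -7)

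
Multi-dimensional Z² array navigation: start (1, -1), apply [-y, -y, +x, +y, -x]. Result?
(1, -2)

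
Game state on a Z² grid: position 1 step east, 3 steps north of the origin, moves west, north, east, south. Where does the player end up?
(1, 3)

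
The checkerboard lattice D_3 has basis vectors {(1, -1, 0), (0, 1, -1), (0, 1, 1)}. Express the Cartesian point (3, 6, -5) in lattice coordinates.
3b₁ + 7b₂ + 2b₃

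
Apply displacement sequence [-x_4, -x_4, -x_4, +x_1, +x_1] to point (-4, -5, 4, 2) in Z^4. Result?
(-2, -5, 4, -1)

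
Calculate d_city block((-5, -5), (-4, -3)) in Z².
3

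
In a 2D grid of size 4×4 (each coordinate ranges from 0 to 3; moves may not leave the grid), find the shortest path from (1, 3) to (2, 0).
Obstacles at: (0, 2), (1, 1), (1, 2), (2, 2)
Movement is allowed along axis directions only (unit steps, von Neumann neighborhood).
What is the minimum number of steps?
6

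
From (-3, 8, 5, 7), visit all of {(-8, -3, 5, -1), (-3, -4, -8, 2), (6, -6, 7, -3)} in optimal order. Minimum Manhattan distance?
73
(one optimal route: (-3, 8, 5, 7) → (-3, -4, -8, 2) → (-8, -3, 5, -1) → (6, -6, 7, -3))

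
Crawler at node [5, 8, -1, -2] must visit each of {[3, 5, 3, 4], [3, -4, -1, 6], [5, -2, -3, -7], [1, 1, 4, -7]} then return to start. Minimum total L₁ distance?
84
(one optimal route: (5, 8, -1, -2) → (3, 5, 3, 4) → (3, -4, -1, 6) → (5, -2, -3, -7) → (1, 1, 4, -7) → (5, 8, -1, -2))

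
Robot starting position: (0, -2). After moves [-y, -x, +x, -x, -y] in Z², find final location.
(-1, -4)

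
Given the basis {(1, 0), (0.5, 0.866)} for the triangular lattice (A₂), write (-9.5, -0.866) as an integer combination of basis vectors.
-9b₁ - b₂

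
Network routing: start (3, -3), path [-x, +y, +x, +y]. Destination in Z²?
(3, -1)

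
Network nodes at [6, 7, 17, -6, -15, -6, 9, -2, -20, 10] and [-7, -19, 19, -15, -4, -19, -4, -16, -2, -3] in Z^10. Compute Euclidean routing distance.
45.5851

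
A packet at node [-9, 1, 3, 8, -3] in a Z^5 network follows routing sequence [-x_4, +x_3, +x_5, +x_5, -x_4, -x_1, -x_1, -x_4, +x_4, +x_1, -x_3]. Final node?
(-10, 1, 3, 6, -1)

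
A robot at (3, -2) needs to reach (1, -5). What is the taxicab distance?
5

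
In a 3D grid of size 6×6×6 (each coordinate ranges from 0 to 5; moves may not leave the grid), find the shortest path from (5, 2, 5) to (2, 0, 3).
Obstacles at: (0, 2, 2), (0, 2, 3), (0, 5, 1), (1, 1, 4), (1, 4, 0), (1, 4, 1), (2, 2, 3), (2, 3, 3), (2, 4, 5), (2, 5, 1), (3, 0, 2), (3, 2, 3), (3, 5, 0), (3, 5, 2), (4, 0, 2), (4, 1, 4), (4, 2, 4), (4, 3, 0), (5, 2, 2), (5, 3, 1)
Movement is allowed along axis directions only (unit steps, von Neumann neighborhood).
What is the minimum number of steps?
7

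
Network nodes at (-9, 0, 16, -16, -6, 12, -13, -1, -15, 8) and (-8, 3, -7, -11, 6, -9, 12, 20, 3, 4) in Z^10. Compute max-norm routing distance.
25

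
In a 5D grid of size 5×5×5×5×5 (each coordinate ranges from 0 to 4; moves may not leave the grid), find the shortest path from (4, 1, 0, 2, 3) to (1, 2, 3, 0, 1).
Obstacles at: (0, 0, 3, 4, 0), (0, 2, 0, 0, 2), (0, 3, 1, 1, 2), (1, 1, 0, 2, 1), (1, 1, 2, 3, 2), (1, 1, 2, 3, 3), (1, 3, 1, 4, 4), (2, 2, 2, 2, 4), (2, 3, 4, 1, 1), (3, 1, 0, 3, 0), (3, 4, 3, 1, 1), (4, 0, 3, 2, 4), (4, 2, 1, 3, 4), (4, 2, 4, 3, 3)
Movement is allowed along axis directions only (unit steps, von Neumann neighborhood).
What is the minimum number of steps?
11
(one shortest path: (4, 1, 0, 2, 3) → (3, 1, 0, 2, 3) → (2, 1, 0, 2, 3) → (1, 1, 0, 2, 3) → (1, 2, 0, 2, 3) → (1, 2, 1, 2, 3) → (1, 2, 2, 2, 3) → (1, 2, 3, 2, 3) → (1, 2, 3, 1, 3) → (1, 2, 3, 0, 3) → (1, 2, 3, 0, 2) → (1, 2, 3, 0, 1))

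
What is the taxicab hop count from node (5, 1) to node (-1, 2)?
7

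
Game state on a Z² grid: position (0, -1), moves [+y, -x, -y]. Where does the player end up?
(-1, -1)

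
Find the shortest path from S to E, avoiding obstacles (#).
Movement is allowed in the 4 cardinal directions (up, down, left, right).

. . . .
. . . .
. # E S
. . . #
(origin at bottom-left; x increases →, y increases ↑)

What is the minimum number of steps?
1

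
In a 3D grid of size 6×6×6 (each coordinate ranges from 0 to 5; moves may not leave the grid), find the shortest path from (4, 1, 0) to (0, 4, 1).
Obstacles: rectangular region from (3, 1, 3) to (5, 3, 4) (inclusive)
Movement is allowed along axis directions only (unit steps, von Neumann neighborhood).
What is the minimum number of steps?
8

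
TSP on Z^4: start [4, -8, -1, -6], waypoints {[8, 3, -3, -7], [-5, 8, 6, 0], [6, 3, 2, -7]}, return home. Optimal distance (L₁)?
90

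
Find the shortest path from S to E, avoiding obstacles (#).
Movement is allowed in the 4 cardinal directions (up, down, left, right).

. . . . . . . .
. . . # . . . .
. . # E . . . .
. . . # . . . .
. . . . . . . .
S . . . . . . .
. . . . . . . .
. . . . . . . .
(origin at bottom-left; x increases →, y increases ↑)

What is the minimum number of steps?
8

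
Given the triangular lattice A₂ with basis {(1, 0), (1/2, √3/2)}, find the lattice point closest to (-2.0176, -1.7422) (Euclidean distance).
(-2, -1.732)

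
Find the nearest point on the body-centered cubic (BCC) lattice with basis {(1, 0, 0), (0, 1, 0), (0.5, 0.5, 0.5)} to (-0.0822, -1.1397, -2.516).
(0, -1, -3)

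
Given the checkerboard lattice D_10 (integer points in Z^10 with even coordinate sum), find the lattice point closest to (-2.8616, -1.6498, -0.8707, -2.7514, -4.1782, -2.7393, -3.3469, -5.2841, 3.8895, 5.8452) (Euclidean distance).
(-3, -2, -1, -3, -4, -3, -3, -5, 4, 6)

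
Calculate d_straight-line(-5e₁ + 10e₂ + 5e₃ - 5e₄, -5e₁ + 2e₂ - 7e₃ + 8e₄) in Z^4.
19.4165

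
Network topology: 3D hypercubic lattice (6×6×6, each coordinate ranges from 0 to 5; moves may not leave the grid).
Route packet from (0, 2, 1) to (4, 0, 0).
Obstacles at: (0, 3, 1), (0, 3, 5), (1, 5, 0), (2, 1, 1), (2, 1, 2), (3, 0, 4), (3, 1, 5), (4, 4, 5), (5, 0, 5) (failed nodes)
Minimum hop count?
7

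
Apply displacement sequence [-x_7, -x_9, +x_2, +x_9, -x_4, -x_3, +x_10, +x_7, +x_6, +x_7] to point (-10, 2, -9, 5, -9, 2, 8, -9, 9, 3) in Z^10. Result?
(-10, 3, -10, 4, -9, 3, 9, -9, 9, 4)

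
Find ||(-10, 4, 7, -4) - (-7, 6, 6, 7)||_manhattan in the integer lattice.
17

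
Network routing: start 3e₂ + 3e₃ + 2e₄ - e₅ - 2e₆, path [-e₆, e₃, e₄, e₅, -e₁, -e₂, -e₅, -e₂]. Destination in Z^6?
(-1, 1, 4, 3, -1, -3)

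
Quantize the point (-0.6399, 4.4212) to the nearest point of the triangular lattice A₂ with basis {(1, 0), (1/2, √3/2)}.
(-0.5, 4.33)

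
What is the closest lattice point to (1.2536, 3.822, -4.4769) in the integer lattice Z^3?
(1, 4, -4)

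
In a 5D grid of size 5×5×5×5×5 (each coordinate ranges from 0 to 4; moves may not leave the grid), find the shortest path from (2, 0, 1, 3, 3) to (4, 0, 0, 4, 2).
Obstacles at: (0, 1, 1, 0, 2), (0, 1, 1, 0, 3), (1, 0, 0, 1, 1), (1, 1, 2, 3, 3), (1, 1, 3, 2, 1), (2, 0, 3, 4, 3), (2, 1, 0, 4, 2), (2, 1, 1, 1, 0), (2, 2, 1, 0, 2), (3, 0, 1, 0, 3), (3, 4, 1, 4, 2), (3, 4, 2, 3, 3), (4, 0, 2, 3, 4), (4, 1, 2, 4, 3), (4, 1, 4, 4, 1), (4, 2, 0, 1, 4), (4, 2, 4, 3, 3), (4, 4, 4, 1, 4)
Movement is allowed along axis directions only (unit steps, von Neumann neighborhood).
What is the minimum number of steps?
5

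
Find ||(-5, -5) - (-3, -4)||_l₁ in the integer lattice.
3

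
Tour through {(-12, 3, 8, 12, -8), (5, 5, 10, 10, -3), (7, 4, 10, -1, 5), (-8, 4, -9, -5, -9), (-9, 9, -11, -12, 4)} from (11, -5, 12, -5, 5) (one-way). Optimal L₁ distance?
137
(one optimal route: (11, -5, 12, -5, 5) → (7, 4, 10, -1, 5) → (5, 5, 10, 10, -3) → (-12, 3, 8, 12, -8) → (-8, 4, -9, -5, -9) → (-9, 9, -11, -12, 4))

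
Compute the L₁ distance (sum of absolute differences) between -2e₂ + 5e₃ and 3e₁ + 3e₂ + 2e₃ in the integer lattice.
11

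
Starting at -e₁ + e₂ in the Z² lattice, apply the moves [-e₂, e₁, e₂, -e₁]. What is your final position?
(-1, 1)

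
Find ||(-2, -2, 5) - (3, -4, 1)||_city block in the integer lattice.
11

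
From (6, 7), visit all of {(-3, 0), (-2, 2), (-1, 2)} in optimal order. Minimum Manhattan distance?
16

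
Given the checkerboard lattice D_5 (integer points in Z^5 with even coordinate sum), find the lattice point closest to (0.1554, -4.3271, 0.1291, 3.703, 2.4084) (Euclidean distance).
(0, -4, 0, 4, 2)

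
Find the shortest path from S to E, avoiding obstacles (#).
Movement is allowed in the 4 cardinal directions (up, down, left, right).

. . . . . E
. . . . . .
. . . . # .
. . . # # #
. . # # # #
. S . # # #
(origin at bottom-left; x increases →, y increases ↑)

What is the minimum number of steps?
9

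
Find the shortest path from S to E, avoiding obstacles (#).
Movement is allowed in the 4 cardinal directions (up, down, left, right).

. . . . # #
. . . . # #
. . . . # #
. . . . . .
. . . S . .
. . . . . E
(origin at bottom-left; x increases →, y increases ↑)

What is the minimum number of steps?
3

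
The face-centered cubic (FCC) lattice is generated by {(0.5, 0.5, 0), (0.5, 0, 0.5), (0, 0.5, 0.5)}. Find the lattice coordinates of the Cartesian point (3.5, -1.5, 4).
-2b₁ + 9b₂ - b₃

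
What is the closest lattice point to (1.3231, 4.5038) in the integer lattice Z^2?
(1, 5)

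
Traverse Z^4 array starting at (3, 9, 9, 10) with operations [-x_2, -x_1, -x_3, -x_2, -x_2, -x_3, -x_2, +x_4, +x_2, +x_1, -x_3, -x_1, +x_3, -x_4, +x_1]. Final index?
(3, 6, 7, 10)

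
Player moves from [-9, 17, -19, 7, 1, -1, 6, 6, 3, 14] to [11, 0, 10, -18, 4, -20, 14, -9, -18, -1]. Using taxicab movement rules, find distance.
172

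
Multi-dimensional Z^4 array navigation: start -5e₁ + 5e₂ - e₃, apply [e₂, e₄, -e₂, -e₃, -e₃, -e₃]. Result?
(-5, 5, -4, 1)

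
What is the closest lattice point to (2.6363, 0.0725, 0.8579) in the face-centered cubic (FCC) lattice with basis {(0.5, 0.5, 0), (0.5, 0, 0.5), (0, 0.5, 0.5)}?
(2.5, 0, 0.5)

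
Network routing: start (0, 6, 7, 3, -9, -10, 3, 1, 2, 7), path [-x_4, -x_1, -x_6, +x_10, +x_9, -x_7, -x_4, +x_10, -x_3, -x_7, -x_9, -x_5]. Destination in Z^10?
(-1, 6, 6, 1, -10, -11, 1, 1, 2, 9)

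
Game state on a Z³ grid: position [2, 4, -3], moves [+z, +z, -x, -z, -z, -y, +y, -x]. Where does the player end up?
(0, 4, -3)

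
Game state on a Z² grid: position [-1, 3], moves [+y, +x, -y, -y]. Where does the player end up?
(0, 2)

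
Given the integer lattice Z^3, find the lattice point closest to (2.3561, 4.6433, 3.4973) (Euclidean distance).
(2, 5, 3)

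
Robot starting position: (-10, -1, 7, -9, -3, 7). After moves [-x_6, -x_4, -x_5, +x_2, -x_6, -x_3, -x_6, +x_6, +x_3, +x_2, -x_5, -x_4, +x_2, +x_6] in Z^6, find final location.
(-10, 2, 7, -11, -5, 6)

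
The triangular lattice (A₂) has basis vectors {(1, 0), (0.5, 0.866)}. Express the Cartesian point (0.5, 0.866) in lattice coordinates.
b₂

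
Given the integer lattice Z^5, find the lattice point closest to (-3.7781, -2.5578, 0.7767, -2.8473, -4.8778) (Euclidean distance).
(-4, -3, 1, -3, -5)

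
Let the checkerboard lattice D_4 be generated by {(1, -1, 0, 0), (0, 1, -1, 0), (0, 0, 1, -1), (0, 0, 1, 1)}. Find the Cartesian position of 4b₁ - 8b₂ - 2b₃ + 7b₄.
(4, -12, 13, 9)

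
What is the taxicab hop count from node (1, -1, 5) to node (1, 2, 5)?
3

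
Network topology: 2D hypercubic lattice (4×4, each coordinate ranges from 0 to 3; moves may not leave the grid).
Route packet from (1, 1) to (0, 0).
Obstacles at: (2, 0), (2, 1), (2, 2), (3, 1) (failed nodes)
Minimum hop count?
2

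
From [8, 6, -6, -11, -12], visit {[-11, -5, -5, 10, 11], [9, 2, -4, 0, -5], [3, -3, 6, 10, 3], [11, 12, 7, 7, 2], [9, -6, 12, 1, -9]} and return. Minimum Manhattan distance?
230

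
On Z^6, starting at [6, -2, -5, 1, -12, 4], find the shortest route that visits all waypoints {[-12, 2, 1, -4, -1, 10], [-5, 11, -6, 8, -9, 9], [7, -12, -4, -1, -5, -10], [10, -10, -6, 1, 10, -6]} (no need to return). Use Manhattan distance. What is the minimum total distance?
177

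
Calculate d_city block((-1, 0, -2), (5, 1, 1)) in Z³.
10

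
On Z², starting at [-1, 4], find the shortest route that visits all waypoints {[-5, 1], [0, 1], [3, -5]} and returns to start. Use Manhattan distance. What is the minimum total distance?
34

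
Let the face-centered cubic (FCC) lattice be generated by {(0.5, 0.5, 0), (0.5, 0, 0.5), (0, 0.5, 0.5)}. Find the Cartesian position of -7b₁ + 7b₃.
(-3.5, 0, 3.5)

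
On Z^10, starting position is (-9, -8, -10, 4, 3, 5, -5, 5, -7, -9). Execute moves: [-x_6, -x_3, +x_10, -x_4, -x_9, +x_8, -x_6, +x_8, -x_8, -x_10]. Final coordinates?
(-9, -8, -11, 3, 3, 3, -5, 6, -8, -9)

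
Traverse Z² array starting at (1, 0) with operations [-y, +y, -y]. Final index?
(1, -1)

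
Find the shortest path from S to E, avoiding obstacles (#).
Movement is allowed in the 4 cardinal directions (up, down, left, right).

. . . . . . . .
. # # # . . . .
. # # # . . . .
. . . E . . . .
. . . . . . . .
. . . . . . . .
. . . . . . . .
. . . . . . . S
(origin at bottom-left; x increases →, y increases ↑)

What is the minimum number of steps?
8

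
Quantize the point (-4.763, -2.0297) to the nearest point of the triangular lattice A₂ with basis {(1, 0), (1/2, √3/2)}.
(-5, -1.732)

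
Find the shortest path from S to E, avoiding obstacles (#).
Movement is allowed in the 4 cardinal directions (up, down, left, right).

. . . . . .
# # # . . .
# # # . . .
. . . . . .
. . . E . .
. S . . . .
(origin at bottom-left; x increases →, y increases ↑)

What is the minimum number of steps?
3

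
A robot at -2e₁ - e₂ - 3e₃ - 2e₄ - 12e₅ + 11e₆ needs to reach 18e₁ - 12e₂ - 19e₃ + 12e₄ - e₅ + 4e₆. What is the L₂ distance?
33.8083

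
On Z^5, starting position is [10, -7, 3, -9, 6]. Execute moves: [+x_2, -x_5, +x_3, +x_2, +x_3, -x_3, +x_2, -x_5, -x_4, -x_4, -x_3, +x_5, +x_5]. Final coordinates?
(10, -4, 3, -11, 6)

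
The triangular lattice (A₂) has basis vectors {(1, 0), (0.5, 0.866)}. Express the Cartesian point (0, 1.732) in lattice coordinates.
-b₁ + 2b₂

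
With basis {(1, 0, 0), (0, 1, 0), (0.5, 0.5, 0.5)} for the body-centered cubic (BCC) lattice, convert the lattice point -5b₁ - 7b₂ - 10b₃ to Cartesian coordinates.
(-10, -12, -5)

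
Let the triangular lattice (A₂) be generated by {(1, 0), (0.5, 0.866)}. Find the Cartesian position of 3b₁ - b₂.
(2.5, -0.866)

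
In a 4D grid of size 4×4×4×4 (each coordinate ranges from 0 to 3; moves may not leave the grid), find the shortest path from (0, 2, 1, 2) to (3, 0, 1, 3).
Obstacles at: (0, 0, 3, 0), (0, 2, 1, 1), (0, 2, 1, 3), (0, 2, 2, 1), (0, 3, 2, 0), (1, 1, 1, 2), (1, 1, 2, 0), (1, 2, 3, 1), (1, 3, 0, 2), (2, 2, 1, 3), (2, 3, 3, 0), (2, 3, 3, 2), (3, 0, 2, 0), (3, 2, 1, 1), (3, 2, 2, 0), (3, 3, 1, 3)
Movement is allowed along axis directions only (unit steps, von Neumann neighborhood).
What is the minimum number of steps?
6
(one shortest path: (0, 2, 1, 2) → (1, 2, 1, 2) → (2, 2, 1, 2) → (3, 2, 1, 2) → (3, 1, 1, 2) → (3, 0, 1, 2) → (3, 0, 1, 3))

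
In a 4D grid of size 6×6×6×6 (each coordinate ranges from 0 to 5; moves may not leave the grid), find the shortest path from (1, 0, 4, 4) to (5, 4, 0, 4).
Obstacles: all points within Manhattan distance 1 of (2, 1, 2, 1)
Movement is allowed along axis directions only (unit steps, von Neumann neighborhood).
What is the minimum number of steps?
12
(one shortest path: (1, 0, 4, 4) → (2, 0, 4, 4) → (3, 0, 4, 4) → (4, 0, 4, 4) → (5, 0, 4, 4) → (5, 1, 4, 4) → (5, 2, 4, 4) → (5, 3, 4, 4) → (5, 4, 4, 4) → (5, 4, 3, 4) → (5, 4, 2, 4) → (5, 4, 1, 4) → (5, 4, 0, 4))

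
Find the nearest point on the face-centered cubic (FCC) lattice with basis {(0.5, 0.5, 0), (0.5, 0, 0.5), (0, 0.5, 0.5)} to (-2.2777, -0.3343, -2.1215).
(-2.5, -0.5, -2)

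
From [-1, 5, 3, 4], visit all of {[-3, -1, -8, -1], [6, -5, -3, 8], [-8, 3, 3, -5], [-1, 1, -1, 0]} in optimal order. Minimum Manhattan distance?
75
(one optimal route: (-1, 5, 3, 4) → (-8, 3, 3, -5) → (-1, 1, -1, 0) → (-3, -1, -8, -1) → (6, -5, -3, 8))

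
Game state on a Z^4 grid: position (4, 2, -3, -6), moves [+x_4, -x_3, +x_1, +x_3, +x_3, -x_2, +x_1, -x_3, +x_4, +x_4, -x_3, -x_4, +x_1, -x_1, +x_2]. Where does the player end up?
(6, 2, -4, -4)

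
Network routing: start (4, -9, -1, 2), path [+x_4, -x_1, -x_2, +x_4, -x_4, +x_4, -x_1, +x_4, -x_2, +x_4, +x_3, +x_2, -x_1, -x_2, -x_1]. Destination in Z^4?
(0, -11, 0, 6)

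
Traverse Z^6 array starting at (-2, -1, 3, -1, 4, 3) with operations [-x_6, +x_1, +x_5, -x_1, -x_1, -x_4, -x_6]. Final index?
(-3, -1, 3, -2, 5, 1)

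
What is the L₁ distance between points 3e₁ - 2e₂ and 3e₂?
8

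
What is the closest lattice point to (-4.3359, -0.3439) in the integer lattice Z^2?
(-4, 0)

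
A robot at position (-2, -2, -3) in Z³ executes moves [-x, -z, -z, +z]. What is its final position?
(-3, -2, -4)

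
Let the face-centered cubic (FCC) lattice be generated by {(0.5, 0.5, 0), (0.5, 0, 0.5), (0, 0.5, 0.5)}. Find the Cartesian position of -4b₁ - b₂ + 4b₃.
(-2.5, 0, 1.5)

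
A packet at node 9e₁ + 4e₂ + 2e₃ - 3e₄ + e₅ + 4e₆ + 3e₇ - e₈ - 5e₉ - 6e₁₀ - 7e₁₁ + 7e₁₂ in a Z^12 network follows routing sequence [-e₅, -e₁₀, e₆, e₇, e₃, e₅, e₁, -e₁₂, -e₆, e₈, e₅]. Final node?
(10, 4, 3, -3, 2, 4, 4, 0, -5, -7, -7, 6)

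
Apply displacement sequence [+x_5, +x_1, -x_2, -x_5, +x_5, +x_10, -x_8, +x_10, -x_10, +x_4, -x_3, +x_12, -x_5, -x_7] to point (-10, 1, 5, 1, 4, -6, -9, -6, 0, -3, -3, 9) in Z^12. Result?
(-9, 0, 4, 2, 4, -6, -10, -7, 0, -2, -3, 10)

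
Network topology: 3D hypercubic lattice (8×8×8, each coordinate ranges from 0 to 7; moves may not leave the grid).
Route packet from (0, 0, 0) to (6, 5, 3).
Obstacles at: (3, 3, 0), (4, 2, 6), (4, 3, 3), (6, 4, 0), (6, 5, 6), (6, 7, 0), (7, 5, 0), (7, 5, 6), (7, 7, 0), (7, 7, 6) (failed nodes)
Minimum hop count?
14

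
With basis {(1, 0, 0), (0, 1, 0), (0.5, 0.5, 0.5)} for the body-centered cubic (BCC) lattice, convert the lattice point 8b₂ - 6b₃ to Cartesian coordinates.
(-3, 5, -3)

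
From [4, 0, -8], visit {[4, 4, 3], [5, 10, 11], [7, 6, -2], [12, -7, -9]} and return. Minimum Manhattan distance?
90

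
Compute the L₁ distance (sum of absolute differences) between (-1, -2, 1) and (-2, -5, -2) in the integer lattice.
7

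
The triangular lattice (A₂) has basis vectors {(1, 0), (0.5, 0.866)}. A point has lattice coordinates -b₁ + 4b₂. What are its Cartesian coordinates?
(1, 3.464)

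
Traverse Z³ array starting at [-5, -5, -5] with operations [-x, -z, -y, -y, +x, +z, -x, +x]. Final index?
(-5, -7, -5)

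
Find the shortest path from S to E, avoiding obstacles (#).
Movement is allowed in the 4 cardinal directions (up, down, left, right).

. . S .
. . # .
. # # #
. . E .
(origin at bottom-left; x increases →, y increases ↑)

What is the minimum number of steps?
7
(one shortest path: (2, 3) → (1, 3) → (0, 3) → (0, 2) → (0, 1) → (0, 0) → (1, 0) → (2, 0))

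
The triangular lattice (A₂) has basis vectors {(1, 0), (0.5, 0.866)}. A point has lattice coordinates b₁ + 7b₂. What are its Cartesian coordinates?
(4.5, 6.062)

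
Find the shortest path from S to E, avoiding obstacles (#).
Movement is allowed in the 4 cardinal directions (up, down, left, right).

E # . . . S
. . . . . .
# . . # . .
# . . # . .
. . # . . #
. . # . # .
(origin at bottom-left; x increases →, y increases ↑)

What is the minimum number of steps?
7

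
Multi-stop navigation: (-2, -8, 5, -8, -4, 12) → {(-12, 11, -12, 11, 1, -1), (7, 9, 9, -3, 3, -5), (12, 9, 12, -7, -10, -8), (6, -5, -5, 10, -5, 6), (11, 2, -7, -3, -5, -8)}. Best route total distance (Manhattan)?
213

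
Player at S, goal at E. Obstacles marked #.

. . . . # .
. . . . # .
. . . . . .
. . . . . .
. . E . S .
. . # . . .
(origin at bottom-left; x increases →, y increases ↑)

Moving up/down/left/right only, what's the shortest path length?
2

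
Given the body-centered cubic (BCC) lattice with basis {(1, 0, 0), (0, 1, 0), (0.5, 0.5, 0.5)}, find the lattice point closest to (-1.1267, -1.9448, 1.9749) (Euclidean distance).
(-1, -2, 2)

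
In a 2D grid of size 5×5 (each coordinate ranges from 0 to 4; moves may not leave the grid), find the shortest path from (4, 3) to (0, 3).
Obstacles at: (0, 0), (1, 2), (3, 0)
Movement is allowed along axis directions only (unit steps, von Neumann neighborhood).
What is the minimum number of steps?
4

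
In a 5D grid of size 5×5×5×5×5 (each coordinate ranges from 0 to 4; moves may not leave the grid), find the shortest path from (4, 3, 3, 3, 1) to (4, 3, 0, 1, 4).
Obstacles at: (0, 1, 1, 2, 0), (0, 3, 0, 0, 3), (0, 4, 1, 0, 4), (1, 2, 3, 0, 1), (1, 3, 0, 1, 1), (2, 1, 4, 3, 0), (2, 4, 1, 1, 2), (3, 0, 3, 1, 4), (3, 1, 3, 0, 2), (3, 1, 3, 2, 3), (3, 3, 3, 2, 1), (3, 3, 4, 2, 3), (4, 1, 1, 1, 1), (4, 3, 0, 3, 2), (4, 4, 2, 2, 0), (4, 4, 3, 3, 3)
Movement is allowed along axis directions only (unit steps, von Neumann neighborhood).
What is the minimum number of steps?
8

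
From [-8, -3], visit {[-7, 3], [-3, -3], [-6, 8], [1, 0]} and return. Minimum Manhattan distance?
40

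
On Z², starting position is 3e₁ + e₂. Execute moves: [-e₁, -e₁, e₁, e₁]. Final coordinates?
(3, 1)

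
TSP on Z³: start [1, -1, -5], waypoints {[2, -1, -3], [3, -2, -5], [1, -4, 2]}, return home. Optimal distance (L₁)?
26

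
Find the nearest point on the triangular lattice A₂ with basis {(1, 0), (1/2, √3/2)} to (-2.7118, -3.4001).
(-3, -3.464)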